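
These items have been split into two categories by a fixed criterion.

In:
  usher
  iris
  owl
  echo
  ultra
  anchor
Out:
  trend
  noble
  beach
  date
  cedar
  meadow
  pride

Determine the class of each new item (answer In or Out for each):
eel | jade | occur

In, Out, In

Looking at the examples, the only property every 'In' case has and every 'Out' case lacks is: starts with a vowel.
eel — starts with 'e', hence In. jade — starts with 'j', hence Out. occur — starts with 'o', hence In.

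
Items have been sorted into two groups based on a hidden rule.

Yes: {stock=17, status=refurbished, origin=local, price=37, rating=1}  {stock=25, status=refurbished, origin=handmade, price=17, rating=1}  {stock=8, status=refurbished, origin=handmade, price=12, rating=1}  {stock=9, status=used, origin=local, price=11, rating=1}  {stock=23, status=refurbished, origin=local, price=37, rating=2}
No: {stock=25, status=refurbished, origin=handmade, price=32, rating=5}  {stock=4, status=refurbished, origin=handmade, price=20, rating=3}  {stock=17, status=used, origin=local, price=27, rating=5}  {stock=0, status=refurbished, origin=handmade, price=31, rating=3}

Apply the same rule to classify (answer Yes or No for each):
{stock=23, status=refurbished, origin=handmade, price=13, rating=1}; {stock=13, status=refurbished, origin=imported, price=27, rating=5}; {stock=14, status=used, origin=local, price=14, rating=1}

A rule that fits every label: rating ≤ 2 — true of each 'Yes' example, false of each 'No' one.
Yes: {stock=23, status=refurbished, origin=handmade, price=13, rating=1}, since rating = 1. No: {stock=13, status=refurbished, origin=imported, price=27, rating=5}, since rating = 5. Yes: {stock=14, status=used, origin=local, price=14, rating=1}, since rating = 1.

Yes, No, Yes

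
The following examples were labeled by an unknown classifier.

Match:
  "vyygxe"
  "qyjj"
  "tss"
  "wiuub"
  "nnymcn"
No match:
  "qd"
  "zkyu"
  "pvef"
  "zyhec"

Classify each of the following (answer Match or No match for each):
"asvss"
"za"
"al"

The common property of the 'Match' items is: has a double letter. No 'No match' item has it.

Match, No match, No match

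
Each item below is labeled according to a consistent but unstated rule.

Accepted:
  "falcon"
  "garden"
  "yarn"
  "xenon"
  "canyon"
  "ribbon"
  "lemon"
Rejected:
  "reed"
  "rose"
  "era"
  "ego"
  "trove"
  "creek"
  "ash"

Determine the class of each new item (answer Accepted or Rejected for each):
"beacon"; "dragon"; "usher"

Accepted, Accepted, Rejected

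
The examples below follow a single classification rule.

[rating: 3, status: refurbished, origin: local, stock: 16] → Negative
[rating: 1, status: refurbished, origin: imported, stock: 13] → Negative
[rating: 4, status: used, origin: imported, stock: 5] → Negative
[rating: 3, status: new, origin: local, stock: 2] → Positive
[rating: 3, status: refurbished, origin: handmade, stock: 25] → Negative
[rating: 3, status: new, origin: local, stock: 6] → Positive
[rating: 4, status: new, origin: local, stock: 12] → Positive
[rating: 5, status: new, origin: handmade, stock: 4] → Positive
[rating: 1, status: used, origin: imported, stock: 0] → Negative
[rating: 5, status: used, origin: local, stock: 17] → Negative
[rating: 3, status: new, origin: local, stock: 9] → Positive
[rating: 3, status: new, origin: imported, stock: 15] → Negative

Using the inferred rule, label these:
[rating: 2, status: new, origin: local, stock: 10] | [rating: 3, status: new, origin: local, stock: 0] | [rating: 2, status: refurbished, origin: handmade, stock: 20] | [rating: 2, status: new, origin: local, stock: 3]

'Positive' ⟺ status is new AND stock ≤ 12.
[rating: 2, status: new, origin: local, stock: 10]: status is new, stock = 10 — passes, so Positive.
[rating: 3, status: new, origin: local, stock: 0]: status is new, stock = 0 — passes, so Positive.
[rating: 2, status: refurbished, origin: handmade, stock: 20]: status is refurbished, stock = 20 — fails this test, so Negative.
[rating: 2, status: new, origin: local, stock: 3]: status is new, stock = 3 — passes, so Positive.

Positive, Positive, Negative, Positive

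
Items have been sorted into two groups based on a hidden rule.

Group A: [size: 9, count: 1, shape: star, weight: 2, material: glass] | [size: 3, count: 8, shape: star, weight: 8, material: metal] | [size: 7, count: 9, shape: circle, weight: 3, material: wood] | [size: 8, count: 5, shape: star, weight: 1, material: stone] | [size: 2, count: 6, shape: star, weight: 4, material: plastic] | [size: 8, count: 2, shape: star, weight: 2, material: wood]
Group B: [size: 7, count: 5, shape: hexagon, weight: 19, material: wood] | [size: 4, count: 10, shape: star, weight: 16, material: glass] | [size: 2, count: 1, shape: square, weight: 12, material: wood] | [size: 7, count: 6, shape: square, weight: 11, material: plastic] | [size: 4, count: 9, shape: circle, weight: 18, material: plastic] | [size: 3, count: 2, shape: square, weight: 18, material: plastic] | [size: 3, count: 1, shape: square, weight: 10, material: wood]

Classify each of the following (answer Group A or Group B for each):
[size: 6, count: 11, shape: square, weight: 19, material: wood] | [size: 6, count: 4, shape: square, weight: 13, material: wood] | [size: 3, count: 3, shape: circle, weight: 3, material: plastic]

The common property of the 'Group A' items is: weight ≤ 8. No 'Group B' item has it.
[size: 6, count: 11, shape: square, weight: 19, material: wood]: weight = 19, does not fit → Group B. [size: 6, count: 4, shape: square, weight: 13, material: wood]: weight = 13, does not fit → Group B. [size: 3, count: 3, shape: circle, weight: 3, material: plastic]: weight = 3, meets the rule → Group A.

Group B, Group B, Group A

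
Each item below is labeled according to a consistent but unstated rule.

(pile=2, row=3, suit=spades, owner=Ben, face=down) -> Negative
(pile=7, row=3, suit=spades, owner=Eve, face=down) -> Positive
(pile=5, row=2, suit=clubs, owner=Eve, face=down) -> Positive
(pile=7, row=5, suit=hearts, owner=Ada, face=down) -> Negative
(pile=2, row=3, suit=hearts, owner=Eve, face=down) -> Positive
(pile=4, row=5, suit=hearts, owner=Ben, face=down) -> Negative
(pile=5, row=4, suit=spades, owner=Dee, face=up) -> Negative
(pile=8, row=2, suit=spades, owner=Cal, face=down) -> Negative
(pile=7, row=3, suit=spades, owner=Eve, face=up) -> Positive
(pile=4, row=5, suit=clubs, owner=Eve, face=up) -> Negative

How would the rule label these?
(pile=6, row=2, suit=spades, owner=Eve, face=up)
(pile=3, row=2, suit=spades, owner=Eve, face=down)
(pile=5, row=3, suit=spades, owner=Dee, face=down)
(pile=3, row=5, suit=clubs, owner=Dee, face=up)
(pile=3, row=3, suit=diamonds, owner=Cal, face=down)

A rule that fits every label: owner is Eve AND row ≤ 3 — true of each 'Positive' example, false of each 'Negative' one.

Positive, Positive, Negative, Negative, Negative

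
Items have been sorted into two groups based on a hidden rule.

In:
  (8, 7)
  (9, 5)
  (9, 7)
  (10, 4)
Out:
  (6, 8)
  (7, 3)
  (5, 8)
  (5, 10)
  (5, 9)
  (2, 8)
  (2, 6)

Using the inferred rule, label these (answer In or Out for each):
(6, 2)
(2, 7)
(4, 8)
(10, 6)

All 'In' examples share one property — first ≥ 8 — and every 'Out' example lacks it.
(6, 2): first 6 — doesn't qualify, so Out. (2, 7): first 2 — doesn't qualify, so Out. (4, 8): first 4 — doesn't qualify, so Out. (10, 6): first 10 — has this property, so In.

Out, Out, Out, In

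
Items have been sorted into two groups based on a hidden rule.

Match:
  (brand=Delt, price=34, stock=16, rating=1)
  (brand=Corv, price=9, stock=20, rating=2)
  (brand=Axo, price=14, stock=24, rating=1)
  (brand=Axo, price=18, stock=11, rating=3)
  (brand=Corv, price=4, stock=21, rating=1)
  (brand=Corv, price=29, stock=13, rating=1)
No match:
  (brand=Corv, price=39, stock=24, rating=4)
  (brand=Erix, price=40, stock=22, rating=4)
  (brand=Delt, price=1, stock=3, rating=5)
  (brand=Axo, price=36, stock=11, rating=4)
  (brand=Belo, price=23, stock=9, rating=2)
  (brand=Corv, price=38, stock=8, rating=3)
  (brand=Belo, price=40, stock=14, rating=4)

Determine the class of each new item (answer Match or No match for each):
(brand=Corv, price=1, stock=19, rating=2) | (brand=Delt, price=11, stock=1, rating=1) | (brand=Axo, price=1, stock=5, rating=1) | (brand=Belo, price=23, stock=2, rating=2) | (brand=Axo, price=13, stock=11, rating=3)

The classifier is using: price ≤ 34 AND stock ≥ 11.
(brand=Corv, price=1, stock=19, rating=2): price = 1, stock = 19 — satisfies this, so Match.
(brand=Delt, price=11, stock=1, rating=1): price = 11, stock = 1 — fails this test, so No match.
(brand=Axo, price=1, stock=5, rating=1): price = 1, stock = 5 — fails this test, so No match.
(brand=Belo, price=23, stock=2, rating=2): price = 23, stock = 2 — fails this test, so No match.
(brand=Axo, price=13, stock=11, rating=3): price = 13, stock = 11 — satisfies this, so Match.

Match, No match, No match, No match, Match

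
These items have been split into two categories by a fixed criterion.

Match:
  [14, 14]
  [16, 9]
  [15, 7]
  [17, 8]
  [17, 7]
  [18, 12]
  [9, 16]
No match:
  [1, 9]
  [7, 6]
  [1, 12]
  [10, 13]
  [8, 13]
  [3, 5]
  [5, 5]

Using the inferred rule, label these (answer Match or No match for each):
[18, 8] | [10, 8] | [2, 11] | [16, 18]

Match, No match, No match, Match

One predicate separates the groups cleanly: max ≥ 14.
[18, 8] — max 18, hence Match. [10, 8] — max 10, hence No match. [2, 11] — max 11, hence No match. [16, 18] — max 18, hence Match.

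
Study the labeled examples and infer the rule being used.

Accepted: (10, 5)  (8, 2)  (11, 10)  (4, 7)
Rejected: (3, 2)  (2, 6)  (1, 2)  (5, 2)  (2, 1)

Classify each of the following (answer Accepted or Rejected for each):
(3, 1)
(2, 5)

Rejected, Rejected

'Accepted' ⟺ sum ≥ 10.
(3, 1) → 3+1 = 4 → Rejected.
(2, 5) → 2+5 = 7 → Rejected.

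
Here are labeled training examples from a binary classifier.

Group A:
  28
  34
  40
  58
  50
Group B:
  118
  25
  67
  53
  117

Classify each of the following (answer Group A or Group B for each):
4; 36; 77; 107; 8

The simplest hypothesis consistent with all the labels is: even AND at most 58.
4: 4 is even, 4 ≤ 58 — fits, so Group A. 36: 36 is even, 36 ≤ 58 — fits, so Group A. 77: 77 is odd, 77 > 58 — doesn't qualify, so Group B. 107: 107 is odd, 107 > 58 — doesn't qualify, so Group B. 8: 8 is even, 8 ≤ 58 — fits, so Group A.

Group A, Group A, Group B, Group B, Group A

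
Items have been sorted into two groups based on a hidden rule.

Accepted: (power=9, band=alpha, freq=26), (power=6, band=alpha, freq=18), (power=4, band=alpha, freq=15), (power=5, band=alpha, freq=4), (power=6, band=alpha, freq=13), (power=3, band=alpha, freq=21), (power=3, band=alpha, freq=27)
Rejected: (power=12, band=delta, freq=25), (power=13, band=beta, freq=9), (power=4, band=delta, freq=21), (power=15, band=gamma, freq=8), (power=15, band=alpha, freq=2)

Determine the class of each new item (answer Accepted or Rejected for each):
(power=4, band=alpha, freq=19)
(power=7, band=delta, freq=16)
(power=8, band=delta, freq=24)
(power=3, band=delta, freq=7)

The pattern is that an item is 'Accepted' exactly when: band is alpha AND freq ≥ 4.

Accepted, Rejected, Rejected, Rejected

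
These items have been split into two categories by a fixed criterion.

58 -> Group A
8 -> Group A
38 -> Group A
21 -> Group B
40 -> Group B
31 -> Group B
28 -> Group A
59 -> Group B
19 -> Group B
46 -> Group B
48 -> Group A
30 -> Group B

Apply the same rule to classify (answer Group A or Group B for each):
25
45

Group B, Group B

The common property of the 'Group A' items is: ends in digit 8. No 'Group B' item has it.
Group B: 25, since last digit 5. Group B: 45, since last digit 5.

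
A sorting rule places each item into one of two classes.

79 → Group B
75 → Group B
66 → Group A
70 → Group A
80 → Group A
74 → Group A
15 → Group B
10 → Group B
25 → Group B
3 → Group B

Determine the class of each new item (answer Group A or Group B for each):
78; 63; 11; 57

Group A, Group B, Group B, Group B

Every 'Group A' example satisfies: even AND at least 15. None of the 'Group B' examples do.
Group A: 78, since 78 is even, 78 ≥ 15.
Group B: 63, since 63 is odd, 63 ≥ 15.
Group B: 11, since 11 is odd, 11 < 15.
Group B: 57, since 57 is odd, 57 ≥ 15.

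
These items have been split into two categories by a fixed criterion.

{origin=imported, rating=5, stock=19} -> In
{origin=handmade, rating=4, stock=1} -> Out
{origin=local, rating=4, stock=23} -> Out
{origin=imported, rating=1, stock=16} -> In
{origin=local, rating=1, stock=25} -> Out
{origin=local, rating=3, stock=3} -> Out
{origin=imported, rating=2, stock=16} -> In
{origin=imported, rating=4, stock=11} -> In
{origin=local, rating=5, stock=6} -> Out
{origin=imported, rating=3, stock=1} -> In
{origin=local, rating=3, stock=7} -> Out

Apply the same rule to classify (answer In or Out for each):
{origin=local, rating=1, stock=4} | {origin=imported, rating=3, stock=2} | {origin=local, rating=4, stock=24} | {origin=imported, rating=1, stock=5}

Out, In, Out, In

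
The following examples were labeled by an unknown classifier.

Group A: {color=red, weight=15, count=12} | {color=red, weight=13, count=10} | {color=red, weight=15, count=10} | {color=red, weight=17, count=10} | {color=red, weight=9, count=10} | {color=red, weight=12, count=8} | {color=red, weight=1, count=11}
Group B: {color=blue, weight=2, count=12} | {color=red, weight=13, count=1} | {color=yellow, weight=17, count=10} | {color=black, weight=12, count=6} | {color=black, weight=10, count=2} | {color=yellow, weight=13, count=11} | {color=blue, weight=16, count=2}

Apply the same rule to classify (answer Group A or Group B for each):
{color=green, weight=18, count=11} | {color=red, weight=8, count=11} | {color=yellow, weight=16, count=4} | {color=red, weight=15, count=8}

Group B, Group A, Group B, Group A

The rule appears to be: color is red AND count ≥ 2.
{color=green, weight=18, count=11} → color is green, count = 11 → Group B.
{color=red, weight=8, count=11} → color is red, count = 11 → Group A.
{color=yellow, weight=16, count=4} → color is yellow, count = 4 → Group B.
{color=red, weight=15, count=8} → color is red, count = 8 → Group A.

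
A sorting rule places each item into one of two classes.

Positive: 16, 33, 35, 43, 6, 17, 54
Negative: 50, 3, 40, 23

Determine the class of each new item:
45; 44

Rule: digit sum ≥ 6. This holds for each 'Positive' example and fails for each 'Negative' one.
45: digit sum 4+5 = 9 — matches, so Positive. 44: digit sum 4+4 = 8 — matches, so Positive.

Positive, Positive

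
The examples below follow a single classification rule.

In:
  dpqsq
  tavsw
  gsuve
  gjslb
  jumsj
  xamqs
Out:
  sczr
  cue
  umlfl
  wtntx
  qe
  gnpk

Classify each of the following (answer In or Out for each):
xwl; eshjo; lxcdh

The common property of the 'In' items is: odd length AND contains 's'. No 'Out' item has it.

Out, In, Out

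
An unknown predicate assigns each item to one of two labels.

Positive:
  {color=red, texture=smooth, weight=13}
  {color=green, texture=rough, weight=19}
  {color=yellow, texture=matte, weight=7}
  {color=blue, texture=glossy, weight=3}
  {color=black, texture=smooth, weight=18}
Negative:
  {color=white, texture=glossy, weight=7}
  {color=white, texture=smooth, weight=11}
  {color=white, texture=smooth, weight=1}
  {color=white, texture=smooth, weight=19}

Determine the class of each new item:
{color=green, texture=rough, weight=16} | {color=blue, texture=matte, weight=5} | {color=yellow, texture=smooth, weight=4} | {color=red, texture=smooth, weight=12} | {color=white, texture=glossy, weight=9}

Positive, Positive, Positive, Positive, Negative

Looking at the examples, the only property every 'Positive' case has and every 'Negative' case lacks is: color is not white.
{color=green, texture=rough, weight=16}: color is green — satisfies this, so Positive.
{color=blue, texture=matte, weight=5}: color is blue — satisfies this, so Positive.
{color=yellow, texture=smooth, weight=4}: color is yellow — satisfies this, so Positive.
{color=red, texture=smooth, weight=12}: color is red — satisfies this, so Positive.
{color=white, texture=glossy, weight=9}: color is white — does not satisfy this, so Negative.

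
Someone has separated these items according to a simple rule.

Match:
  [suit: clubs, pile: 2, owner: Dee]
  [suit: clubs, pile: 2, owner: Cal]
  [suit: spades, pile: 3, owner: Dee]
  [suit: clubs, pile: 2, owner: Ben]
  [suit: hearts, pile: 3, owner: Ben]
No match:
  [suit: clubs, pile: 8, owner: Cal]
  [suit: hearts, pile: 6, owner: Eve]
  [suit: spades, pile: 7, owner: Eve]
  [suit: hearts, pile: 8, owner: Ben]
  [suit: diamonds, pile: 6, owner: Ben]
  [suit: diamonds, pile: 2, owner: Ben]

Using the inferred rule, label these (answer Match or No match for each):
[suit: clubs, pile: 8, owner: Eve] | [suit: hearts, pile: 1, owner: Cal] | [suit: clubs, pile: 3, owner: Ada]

The simplest hypothesis consistent with all the labels is: suit is not diamonds AND pile ≤ 3.
[suit: clubs, pile: 8, owner: Eve] — suit is clubs, pile = 8, hence No match. [suit: hearts, pile: 1, owner: Cal] — suit is hearts, pile = 1, hence Match. [suit: clubs, pile: 3, owner: Ada] — suit is clubs, pile = 3, hence Match.

No match, Match, Match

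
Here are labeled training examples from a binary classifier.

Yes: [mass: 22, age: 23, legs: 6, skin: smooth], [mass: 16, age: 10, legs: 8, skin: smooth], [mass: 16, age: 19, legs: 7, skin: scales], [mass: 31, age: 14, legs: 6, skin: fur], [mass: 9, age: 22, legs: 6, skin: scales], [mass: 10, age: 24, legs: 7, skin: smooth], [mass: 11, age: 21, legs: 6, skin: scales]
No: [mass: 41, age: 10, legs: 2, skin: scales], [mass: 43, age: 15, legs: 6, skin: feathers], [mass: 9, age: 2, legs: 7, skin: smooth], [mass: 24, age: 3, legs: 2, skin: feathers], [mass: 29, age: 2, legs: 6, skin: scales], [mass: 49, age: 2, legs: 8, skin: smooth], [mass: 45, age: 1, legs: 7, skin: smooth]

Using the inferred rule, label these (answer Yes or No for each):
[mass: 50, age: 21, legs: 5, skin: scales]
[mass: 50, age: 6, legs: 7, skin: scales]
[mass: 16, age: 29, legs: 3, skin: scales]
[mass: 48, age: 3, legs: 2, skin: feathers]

No, No, Yes, No

A rule that fits every label: mass ≤ 31 AND age ≥ 10 — true of each 'Yes' example, false of each 'No' one.
[mass: 50, age: 21, legs: 5, skin: scales]: mass = 50, age = 21, lacks this property → No. [mass: 50, age: 6, legs: 7, skin: scales]: mass = 50, age = 6, lacks this property → No. [mass: 16, age: 29, legs: 3, skin: scales]: mass = 16, age = 29, has this property → Yes. [mass: 48, age: 3, legs: 2, skin: feathers]: mass = 48, age = 3, lacks this property → No.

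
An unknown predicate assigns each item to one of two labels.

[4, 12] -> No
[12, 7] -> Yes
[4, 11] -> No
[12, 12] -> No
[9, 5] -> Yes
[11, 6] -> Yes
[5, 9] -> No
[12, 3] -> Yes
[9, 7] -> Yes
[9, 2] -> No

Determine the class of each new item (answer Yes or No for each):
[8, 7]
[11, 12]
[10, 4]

Yes, No, Yes

The classifier is using: first > second AND sum ≥ 14.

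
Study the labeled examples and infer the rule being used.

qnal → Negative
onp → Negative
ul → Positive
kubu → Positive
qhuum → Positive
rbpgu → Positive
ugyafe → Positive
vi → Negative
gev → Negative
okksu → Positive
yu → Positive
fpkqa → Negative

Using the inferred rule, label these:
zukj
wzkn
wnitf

Positive, Negative, Negative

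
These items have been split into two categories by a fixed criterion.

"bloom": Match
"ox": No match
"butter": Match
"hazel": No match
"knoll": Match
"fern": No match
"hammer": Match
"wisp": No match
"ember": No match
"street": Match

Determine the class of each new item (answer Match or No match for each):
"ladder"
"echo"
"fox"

Match, No match, No match

Rule: has a double letter. This holds for each 'Match' example and fails for each 'No match' one.
"ladder" → 'dd' doubled → Match. "echo" → no doubled letter → No match. "fox" → no doubled letter → No match.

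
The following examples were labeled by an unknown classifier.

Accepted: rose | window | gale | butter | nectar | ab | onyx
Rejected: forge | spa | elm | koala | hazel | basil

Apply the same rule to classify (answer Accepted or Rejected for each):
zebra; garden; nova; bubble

Rejected, Accepted, Accepted, Accepted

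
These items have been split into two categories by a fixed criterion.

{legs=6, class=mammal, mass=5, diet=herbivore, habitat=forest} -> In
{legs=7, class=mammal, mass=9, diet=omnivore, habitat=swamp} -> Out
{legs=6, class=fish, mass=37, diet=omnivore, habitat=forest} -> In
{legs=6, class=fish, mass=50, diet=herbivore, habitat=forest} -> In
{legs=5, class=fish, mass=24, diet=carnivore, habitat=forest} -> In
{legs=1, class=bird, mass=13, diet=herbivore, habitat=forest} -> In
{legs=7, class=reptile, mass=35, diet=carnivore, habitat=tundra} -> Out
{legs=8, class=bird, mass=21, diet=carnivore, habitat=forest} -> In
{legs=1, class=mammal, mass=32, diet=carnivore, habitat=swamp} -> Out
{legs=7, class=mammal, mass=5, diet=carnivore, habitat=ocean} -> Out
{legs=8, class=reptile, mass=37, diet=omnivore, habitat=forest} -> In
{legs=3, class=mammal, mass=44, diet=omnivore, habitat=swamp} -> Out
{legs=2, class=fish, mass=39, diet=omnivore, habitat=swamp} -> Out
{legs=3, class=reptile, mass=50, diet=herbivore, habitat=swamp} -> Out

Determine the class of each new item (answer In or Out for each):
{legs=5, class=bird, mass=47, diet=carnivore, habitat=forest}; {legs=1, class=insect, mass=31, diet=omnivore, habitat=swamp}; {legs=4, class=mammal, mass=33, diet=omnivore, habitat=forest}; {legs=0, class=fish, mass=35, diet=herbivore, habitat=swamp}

In, Out, In, Out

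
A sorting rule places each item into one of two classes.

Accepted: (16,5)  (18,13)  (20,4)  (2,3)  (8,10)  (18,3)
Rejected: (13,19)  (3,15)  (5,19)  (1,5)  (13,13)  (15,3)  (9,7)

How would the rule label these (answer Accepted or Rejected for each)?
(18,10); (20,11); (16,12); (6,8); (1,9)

Accepted, Accepted, Accepted, Accepted, Rejected

The common property of the 'Accepted' items is: first is even. No 'Rejected' item has it.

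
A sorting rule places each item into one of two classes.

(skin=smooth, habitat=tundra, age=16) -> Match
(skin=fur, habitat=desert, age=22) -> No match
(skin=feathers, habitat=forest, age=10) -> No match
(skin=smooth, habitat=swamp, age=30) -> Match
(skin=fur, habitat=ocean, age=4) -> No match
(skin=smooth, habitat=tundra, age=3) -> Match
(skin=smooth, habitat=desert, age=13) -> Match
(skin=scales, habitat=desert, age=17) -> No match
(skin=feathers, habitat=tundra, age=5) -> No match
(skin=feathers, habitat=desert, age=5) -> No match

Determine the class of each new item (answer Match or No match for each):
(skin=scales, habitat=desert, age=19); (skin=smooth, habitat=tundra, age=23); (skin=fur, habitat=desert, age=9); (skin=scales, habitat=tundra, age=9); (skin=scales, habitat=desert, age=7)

No match, Match, No match, No match, No match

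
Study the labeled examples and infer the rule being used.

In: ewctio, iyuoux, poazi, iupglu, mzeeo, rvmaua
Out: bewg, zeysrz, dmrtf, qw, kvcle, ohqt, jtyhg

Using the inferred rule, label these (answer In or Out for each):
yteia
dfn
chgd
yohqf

In, Out, Out, Out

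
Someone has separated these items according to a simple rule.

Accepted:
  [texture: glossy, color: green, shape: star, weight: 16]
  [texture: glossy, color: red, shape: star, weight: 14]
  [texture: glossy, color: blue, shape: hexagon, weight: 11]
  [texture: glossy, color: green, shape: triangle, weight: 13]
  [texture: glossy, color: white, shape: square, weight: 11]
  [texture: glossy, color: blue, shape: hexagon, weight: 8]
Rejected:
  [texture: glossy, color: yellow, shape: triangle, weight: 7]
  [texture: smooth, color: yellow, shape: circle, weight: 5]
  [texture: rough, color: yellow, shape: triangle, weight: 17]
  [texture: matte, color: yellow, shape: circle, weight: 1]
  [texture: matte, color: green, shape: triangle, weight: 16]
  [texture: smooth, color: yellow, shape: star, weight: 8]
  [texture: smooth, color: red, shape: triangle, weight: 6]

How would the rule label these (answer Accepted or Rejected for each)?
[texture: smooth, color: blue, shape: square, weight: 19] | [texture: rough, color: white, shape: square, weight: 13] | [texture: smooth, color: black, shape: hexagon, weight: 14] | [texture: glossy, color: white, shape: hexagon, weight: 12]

The pattern is that an item is 'Accepted' exactly when: texture is glossy AND weight ≥ 8.
[texture: smooth, color: blue, shape: square, weight: 19]: Rejected (texture is smooth, weight = 19).
[texture: rough, color: white, shape: square, weight: 13]: Rejected (texture is rough, weight = 13).
[texture: smooth, color: black, shape: hexagon, weight: 14]: Rejected (texture is smooth, weight = 14).
[texture: glossy, color: white, shape: hexagon, weight: 12]: Accepted (texture is glossy, weight = 12).

Rejected, Rejected, Rejected, Accepted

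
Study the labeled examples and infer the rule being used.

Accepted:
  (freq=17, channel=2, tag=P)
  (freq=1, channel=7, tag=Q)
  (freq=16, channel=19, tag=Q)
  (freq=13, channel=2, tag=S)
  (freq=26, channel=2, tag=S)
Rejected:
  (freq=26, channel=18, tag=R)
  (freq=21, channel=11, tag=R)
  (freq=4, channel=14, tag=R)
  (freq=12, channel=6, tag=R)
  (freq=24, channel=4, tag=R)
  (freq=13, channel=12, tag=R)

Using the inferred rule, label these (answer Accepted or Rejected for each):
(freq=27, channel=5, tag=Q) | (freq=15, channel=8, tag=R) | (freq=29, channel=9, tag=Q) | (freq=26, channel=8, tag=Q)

Accepted, Rejected, Accepted, Accepted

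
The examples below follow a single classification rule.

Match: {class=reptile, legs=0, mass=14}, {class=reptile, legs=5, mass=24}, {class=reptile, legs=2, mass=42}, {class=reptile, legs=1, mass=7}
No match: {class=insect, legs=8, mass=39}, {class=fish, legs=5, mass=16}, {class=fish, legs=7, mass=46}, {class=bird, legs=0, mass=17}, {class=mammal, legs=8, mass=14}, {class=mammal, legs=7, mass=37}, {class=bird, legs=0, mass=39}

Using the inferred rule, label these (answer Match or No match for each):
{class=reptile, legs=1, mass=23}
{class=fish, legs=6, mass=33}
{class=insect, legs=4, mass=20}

Match, No match, No match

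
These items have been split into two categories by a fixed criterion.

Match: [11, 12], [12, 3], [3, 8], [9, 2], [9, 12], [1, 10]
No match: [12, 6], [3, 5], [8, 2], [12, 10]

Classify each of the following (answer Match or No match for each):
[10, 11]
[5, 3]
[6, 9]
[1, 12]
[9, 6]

Match, No match, Match, Match, Match

The common property of the 'Match' items is: sum is odd. No 'No match' item has it.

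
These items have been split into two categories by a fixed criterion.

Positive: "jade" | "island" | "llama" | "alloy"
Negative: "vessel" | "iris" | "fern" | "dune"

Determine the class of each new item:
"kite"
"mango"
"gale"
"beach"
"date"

Negative, Positive, Positive, Positive, Positive

The common property of the 'Positive' items is: contains 'a'. No 'Negative' item has it.
"kite" — no 'a', hence Negative.
"mango" — has 'a', hence Positive.
"gale" — has 'a', hence Positive.
"beach" — has 'a', hence Positive.
"date" — has 'a', hence Positive.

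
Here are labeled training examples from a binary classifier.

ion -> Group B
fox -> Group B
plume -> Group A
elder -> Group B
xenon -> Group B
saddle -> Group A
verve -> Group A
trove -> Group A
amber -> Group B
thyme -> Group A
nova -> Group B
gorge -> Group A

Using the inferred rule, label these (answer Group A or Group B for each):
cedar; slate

Every 'Group A' example satisfies: ends with 'e'. None of the 'Group B' examples do.
cedar: ends with 'r', does not satisfy this → Group B. slate: ends with 'e', qualifies → Group A.

Group B, Group A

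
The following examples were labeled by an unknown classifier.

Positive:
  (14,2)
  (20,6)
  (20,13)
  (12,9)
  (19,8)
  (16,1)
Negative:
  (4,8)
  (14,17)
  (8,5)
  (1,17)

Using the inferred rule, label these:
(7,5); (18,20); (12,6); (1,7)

Negative, Negative, Positive, Negative

One predicate separates the groups cleanly: first > second AND sum ≥ 16.
(7,5) — 7 > 5, 7+5 = 12, hence Negative. (18,20) — 18 < 20, 18+20 = 38, hence Negative. (12,6) — 12 > 6, 12+6 = 18, hence Positive. (1,7) — 1 < 7, 1+7 = 8, hence Negative.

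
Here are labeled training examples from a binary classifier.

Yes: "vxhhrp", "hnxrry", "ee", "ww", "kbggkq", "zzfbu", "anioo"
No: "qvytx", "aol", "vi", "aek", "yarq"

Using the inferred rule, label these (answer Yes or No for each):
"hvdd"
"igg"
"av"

The classifier is using: has a double letter.

Yes, Yes, No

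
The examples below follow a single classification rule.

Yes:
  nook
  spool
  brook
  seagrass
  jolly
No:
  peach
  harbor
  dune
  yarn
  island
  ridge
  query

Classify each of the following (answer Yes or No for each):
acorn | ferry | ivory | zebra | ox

One predicate separates the groups cleanly: has a double letter.
No: acorn, since no doubled letter.
Yes: ferry, since 'rr' doubled.
No: ivory, since no doubled letter.
No: zebra, since no doubled letter.
No: ox, since no doubled letter.

No, Yes, No, No, No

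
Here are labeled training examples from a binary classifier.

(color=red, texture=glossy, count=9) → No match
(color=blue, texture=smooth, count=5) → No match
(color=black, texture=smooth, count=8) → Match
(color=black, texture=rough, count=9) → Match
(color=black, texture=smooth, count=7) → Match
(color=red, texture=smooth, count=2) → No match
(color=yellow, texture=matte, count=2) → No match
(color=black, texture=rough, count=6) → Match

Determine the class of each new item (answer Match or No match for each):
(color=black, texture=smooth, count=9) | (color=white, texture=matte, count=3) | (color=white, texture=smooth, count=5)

Comparing the two groups points to one rule — color is black.
Match: (color=black, texture=smooth, count=9), since color is black. No match: (color=white, texture=matte, count=3), since color is white. No match: (color=white, texture=smooth, count=5), since color is white.

Match, No match, No match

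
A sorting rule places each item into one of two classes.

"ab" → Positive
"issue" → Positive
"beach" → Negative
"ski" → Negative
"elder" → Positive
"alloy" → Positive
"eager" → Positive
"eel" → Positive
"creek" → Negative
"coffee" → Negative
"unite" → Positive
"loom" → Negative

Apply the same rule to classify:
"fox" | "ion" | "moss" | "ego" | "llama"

The common property of the 'Positive' items is: starts with a vowel. No 'Negative' item has it.
"fox": starts with 'f', fails this test → Negative.
"ion": starts with 'i', fits → Positive.
"moss": starts with 'm', fails this test → Negative.
"ego": starts with 'e', fits → Positive.
"llama": starts with 'l', fails this test → Negative.

Negative, Positive, Negative, Positive, Negative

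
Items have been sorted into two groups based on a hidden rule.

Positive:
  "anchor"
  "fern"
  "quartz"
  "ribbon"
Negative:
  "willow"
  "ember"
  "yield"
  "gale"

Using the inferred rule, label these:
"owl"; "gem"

Negative, Negative

The classifier is using: even length AND contains 'r'.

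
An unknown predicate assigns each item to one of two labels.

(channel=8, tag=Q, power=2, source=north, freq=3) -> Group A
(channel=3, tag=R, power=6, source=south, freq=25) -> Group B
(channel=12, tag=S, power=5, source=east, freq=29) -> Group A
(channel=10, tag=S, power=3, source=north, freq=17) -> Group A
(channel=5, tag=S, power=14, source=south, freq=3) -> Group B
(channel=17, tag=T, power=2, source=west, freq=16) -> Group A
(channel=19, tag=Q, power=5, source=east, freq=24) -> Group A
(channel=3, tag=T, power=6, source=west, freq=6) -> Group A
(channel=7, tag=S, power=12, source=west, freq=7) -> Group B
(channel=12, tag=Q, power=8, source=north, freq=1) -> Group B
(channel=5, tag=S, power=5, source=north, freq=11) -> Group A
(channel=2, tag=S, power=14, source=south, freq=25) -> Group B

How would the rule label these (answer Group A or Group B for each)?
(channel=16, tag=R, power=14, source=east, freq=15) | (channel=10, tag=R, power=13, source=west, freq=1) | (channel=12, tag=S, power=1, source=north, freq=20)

Group B, Group B, Group A

The classifier is using: tag is T OR power ≤ 5.
(channel=16, tag=R, power=14, source=east, freq=15) — tag is R, power = 14, hence Group B.
(channel=10, tag=R, power=13, source=west, freq=1) — tag is R, power = 13, hence Group B.
(channel=12, tag=S, power=1, source=north, freq=20) — tag is S, power = 1, hence Group A.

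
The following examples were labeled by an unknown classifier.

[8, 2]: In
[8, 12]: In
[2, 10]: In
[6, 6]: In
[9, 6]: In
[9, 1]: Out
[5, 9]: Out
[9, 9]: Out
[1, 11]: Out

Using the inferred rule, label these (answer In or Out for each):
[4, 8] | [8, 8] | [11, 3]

In, In, Out

The rule appears to be: second is even.
[4, 8]: second 8, qualifies → In. [8, 8]: second 8, qualifies → In. [11, 3]: second 3, does not pass → Out.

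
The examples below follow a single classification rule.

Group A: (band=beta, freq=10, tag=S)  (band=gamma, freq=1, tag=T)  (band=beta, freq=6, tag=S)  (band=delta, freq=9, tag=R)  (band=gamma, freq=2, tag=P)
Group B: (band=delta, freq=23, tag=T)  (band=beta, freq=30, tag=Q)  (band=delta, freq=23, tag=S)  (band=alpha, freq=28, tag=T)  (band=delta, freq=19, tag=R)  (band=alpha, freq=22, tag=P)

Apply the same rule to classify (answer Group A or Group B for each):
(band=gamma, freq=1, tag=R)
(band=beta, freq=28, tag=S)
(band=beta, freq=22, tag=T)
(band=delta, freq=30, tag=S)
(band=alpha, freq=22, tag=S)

Group A, Group B, Group B, Group B, Group B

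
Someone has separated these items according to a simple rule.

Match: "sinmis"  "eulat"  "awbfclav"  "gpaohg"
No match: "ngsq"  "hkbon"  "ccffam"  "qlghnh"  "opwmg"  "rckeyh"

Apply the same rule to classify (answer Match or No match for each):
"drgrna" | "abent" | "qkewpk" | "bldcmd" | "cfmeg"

No match, Match, No match, No match, No match

The common property of the 'Match' items is: has ≥ 2 vowels. No 'No match' item has it.
"drgrna" — 1 vowel, hence No match. "abent" — 2 vowels, hence Match. "qkewpk" — 1 vowel, hence No match. "bldcmd" — 0 vowels, hence No match. "cfmeg" — 1 vowel, hence No match.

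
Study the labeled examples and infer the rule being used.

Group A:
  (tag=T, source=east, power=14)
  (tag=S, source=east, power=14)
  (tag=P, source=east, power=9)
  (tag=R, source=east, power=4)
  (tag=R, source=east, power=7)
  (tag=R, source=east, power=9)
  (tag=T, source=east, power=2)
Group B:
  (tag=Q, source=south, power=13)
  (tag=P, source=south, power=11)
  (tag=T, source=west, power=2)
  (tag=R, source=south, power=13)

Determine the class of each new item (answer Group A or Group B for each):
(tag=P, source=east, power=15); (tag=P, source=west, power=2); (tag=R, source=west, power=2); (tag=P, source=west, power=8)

Group A, Group B, Group B, Group B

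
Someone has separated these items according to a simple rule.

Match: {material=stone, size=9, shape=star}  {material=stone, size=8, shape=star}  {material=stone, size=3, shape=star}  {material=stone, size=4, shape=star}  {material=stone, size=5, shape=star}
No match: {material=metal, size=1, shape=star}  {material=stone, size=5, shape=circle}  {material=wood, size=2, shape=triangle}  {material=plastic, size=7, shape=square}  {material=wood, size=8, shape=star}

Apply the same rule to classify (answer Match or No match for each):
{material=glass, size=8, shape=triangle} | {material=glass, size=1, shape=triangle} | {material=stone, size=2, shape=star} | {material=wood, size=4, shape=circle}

The pattern is that an item is 'Match' exactly when: material is stone AND shape is star.
{material=glass, size=8, shape=triangle} — material is glass, shape is triangle, hence No match.
{material=glass, size=1, shape=triangle} — material is glass, shape is triangle, hence No match.
{material=stone, size=2, shape=star} — material is stone, shape is star, hence Match.
{material=wood, size=4, shape=circle} — material is wood, shape is circle, hence No match.

No match, No match, Match, No match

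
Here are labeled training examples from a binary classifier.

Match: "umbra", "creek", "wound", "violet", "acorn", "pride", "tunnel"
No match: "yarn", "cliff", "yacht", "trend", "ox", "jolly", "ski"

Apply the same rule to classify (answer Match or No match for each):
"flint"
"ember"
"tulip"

No match, Match, Match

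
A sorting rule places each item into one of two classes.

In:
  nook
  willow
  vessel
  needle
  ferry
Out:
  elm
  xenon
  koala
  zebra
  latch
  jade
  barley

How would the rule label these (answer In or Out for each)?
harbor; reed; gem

Out, In, Out

The rule appears to be: has a double letter.
Out: harbor, since no doubled letter.
In: reed, since 'ee' doubled.
Out: gem, since no doubled letter.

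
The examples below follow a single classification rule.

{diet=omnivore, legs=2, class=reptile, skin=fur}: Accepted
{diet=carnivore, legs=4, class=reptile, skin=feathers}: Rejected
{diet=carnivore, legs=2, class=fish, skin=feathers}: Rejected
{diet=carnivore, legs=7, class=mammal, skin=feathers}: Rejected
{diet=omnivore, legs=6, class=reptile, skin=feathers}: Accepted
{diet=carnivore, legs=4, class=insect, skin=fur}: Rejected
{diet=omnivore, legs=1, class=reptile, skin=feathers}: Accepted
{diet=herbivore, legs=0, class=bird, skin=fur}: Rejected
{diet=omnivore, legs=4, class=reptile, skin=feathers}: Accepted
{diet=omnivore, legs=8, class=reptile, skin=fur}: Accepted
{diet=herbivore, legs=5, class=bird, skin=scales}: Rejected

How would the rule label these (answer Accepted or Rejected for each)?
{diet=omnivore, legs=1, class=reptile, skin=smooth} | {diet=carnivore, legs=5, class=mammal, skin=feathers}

Accepted, Rejected

All 'Accepted' examples share one property — diet is omnivore — and every 'Rejected' example lacks it.
{diet=omnivore, legs=1, class=reptile, skin=smooth} → diet is omnivore → Accepted. {diet=carnivore, legs=5, class=mammal, skin=feathers} → diet is carnivore → Rejected.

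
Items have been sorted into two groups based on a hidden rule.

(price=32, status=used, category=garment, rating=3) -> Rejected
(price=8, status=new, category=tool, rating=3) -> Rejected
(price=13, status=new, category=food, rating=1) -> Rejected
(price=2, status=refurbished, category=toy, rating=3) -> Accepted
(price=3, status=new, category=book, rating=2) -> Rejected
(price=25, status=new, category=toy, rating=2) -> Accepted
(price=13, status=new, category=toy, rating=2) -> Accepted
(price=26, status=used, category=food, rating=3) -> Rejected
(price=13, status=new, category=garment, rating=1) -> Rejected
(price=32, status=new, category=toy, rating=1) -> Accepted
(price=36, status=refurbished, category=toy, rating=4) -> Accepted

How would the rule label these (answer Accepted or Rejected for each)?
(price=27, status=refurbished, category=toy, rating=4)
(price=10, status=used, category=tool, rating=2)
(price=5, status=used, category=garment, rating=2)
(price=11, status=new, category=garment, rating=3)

'Accepted' ⟺ category is toy.
(price=27, status=refurbished, category=toy, rating=4) — category is toy, hence Accepted. (price=10, status=used, category=tool, rating=2) — category is tool, hence Rejected. (price=5, status=used, category=garment, rating=2) — category is garment, hence Rejected. (price=11, status=new, category=garment, rating=3) — category is garment, hence Rejected.

Accepted, Rejected, Rejected, Rejected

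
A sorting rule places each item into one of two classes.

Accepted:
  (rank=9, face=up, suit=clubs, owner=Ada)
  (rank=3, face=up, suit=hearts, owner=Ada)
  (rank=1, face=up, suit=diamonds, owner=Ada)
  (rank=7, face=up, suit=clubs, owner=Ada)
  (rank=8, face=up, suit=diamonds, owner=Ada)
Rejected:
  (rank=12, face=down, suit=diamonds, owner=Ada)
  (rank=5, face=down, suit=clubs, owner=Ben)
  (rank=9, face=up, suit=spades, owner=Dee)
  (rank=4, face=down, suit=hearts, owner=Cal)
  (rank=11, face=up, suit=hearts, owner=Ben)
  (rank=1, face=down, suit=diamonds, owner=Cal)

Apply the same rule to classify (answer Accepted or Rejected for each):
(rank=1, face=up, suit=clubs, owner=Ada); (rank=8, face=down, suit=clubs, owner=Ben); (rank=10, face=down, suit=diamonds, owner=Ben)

Accepted, Rejected, Rejected

The classifier is using: face is up AND owner is Ada.
(rank=1, face=up, suit=clubs, owner=Ada) — face is up, owner is Ada, hence Accepted. (rank=8, face=down, suit=clubs, owner=Ben) — face is down, owner is Ben, hence Rejected. (rank=10, face=down, suit=diamonds, owner=Ben) — face is down, owner is Ben, hence Rejected.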